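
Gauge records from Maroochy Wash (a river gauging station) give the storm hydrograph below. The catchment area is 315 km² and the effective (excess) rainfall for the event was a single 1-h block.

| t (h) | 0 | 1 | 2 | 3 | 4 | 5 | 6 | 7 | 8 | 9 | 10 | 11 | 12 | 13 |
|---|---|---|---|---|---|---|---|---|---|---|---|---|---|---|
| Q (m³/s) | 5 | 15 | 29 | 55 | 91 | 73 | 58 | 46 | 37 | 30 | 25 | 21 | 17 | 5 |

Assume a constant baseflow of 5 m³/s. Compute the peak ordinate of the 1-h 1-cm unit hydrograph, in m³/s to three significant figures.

U_p ≈ 172 m³/s

Direct runoff: 0.0, 10.0, 24.0, 50.0, 86.0, 68.0, 53.0, 41.0, 32.0, 25.0, 20.0, 16.0, 12.0, 0.0 m³/s; ΣQ_DR = 437.0 m³/s, peak = 86.0 m³/s.
Runoff depth d = ΣQ_DR·Δt / A = 437.0 × 3600 / (315 km²) = 4.994 mm.
The 1-cm UH is the DRH scaled by (10 mm)/d, so U_p = 86.0 × 10/4.994 = 172 m³/s.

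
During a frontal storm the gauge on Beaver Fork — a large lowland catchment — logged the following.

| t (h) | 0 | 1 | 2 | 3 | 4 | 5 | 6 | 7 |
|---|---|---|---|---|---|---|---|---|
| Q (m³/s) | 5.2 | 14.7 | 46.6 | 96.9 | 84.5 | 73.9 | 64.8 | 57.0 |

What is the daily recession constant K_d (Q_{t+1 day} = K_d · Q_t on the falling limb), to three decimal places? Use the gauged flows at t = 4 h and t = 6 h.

Between t = 4 h and t = 6 h the flow falls from 84.5 to 64.8 m³/s over 2×1 h = 2 h.
Per-interval ratio K = (64.8/84.5)^(1/2) = 0.8757; K_d = K^(24/1) = 0.041.

K_d ≈ 0.041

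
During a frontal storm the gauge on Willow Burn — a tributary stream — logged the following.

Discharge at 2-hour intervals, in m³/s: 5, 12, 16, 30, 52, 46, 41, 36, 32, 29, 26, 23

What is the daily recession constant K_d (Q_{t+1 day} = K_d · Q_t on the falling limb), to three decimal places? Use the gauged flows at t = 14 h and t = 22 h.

Between t = 14 h and t = 22 h the flow falls from 36 to 23 m³/s over 4×2 h = 8 h.
Per-interval ratio K = (23/36)^(1/4) = 0.8940; K_d = K^(24/2) = 0.261.

K_d ≈ 0.261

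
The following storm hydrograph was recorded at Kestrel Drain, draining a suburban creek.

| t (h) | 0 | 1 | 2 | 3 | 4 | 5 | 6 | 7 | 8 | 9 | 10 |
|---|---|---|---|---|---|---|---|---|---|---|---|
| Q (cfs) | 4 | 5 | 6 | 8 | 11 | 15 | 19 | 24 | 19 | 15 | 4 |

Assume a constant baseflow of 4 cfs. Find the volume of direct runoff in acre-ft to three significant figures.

V ≈ 7.11 acre-ft

Direct-runoff ordinates (Q − Q_b): 0.0, 1.0, 2.0, 4.0, 7.0, 11.0, 15.0, 20.0, 15.0, 11.0, 0.0 cfs.
ΣQ_DR = 86.00 cfs.
With Δt = 1 h = 3600 s, V = ΣQ_DR · Δt = 86.00 × 3600 = 3.10 × 10^5 ft³ = 7.11 acre-ft.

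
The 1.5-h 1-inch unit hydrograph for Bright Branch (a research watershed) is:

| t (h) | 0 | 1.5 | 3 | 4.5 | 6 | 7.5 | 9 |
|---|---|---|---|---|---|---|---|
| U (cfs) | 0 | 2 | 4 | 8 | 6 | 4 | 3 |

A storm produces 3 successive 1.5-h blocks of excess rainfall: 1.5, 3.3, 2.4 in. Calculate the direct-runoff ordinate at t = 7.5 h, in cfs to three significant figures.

By discrete convolution, Q_j = Σ (P_i / 1 in) · U_{j−i}.
At t = 7.5 h (j=5): Q = (1.5/1)·4 + (3.3/1)·6 + (2.4/1)·8 = 45.0 cfs.

Q ≈ 45.0 cfs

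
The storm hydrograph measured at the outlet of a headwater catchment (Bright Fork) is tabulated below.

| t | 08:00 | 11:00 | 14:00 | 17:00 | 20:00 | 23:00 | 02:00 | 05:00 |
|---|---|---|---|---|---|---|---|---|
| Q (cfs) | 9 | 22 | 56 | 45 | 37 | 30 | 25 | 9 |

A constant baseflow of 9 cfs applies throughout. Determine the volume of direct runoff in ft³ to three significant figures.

V ≈ 1.74 × 10^6 ft³

Direct-runoff ordinates (Q − Q_b): 0.0, 13.0, 47.0, 36.0, 28.0, 21.0, 16.0, 0.0 cfs.
ΣQ_DR = 161.0 cfs.
With Δt = 3 h = 10800 s, V = ΣQ_DR · Δt = 161.0 × 10800 = 1.74 × 10^6 ft³.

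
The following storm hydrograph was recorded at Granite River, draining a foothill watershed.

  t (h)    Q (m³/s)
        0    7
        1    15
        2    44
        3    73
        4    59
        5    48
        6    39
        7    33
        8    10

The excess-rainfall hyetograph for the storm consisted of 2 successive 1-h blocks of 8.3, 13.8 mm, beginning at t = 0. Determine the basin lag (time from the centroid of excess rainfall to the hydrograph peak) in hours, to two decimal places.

Centroid of excess rainfall: t_c = Σ P_i·t̄_i / ΣP_i = 1.1244 h (block centres at 0.5, 1.5 h).
Hydrograph peak occurs at t = 3 h, so basin lag t_L = 3 − 1.1244 = 1.88 h.

t_L ≈ 1.88 h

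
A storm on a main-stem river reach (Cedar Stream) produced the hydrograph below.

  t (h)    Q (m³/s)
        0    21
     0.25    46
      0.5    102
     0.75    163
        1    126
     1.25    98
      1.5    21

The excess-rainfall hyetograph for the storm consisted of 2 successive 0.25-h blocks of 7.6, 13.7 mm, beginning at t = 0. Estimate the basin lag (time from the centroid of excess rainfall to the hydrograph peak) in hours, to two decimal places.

Centroid of excess rainfall: t_c = Σ P_i·t̄_i / ΣP_i = 0.2858 h (block centres at 0.125, 0.375 h).
Hydrograph peak occurs at t = 0.75 h, so basin lag t_L = 0.75 − 0.2858 = 0.46 h.

t_L ≈ 0.46 h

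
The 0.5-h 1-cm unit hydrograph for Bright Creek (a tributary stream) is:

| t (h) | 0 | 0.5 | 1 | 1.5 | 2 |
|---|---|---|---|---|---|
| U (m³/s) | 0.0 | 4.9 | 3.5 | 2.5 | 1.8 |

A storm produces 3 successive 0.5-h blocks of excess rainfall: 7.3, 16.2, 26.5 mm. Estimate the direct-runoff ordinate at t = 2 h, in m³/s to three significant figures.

Q ≈ 14.6 m³/s

By discrete convolution, Q_j = Σ (P_i / 10 mm) · U_{j−i}.
At t = 2 h (j=4): Q = (7.3/10)·1.8 + (16.2/10)·2.5 + (26.5/10)·3.5 = 14.6 m³/s.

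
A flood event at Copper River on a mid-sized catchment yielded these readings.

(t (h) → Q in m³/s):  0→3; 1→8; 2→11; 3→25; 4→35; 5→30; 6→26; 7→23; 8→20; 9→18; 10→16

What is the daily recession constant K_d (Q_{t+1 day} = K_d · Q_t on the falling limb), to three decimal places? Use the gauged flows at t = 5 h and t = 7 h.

Between t = 5 h and t = 7 h the flow falls from 30 to 23 m³/s over 2×1 h = 2 h.
Per-interval ratio K = (23/30)^(1/2) = 0.8756; K_d = K^(24/1) = 0.041.

K_d ≈ 0.041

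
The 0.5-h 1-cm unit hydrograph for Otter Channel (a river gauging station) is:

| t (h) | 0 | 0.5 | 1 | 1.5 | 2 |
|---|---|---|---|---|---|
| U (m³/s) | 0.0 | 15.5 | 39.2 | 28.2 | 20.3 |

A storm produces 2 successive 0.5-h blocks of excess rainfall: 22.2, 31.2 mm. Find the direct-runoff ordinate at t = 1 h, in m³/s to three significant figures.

Q ≈ 135 m³/s

By discrete convolution, Q_j = Σ (P_i / 10 mm) · U_{j−i}.
At t = 1 h (j=2): Q = (22.2/10)·39.2 + (31.2/10)·15.5 = 135 m³/s.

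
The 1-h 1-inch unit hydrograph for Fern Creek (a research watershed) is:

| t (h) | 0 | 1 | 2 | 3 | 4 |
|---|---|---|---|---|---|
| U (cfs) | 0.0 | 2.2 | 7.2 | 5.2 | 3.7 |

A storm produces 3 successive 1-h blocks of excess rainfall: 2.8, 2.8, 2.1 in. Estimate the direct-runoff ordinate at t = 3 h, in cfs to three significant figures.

Q ≈ 39.3 cfs

By discrete convolution, Q_j = Σ (P_i / 1 in) · U_{j−i}.
At t = 3 h (j=3): Q = (2.8/1)·5.2 + (2.8/1)·7.2 + (2.1/1)·2.2 = 39.3 cfs.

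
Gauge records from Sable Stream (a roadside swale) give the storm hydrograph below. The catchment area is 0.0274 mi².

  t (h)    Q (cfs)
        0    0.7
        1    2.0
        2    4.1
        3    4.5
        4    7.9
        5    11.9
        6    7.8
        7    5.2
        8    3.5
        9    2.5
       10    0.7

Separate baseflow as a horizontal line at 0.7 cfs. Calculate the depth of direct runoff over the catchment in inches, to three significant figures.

Direct runoff: 0.0, 1.3, 3.4, 3.8, 7.2, 11.2, 7.1, 4.5, 2.8, 1.8, 0.0 cfs; ΣQ_DR = 43.10 cfs.
V = ΣQ_DR · Δt = 43.10 × 3600 s = 1.552 × 10^5 ft³.
Over A = 0.0274 mi², depth = V / A = 2.44 in.

d ≈ 2.44 in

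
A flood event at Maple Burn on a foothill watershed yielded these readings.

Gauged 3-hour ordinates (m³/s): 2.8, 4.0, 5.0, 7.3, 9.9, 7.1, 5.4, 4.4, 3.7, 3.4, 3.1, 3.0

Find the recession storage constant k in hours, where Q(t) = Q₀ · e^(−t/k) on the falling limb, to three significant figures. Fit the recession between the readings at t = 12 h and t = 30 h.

On the falling limb, Q drops from 9.9 to 3.1 m³/s between t = 12 h and t = 30 h (Δt = 18 h).
k = −Δt / ln(Q₂/Q₁) = −18 / ln(3.1/9.9) = 15.5 h.

k ≈ 15.5 h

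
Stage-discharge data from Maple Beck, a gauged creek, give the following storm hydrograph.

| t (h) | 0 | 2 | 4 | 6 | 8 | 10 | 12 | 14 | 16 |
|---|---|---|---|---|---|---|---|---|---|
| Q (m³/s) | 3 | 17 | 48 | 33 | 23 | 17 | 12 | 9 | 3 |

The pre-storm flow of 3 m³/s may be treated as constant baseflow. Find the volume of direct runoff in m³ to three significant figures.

Direct-runoff ordinates (Q − Q_b): 0.0, 14.0, 45.0, 30.0, 20.0, 14.0, 9.0, 6.0, 0.0 m³/s.
ΣQ_DR = 138.0 m³/s.
With Δt = 2 h = 7200 s, V = ΣQ_DR · Δt = 138.0 × 7200 = 9.94 × 10^5 m³.

V ≈ 9.94 × 10^5 m³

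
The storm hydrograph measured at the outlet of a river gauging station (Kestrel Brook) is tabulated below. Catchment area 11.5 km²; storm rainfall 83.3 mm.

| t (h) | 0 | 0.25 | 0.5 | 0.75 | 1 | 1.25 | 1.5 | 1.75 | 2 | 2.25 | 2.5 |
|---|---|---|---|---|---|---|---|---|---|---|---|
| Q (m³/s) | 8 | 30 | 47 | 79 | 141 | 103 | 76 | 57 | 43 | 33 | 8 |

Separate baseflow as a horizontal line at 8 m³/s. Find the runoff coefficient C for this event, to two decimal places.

ΣQ_DR = 537.0 m³/s; V = ΣQ_DR·Δt = 4.833 × 10^5 m³.
Runoff depth d = V / A = 42.03 mm.
C = d / P = 42.03 / 83.3 = 0.50.

C ≈ 0.50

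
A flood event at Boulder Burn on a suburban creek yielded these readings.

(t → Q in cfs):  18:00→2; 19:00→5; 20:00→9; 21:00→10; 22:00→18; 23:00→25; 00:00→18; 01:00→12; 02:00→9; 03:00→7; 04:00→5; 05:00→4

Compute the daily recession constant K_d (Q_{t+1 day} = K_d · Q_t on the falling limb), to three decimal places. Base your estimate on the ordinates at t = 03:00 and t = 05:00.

K_d ≈ 0.001

Between t = 03:00 and t = 05:00 the flow falls from 7 to 4 cfs over 2×1 h = 2 h.
Per-interval ratio K = (4/7)^(1/2) = 0.7559; K_d = K^(24/1) = 0.001.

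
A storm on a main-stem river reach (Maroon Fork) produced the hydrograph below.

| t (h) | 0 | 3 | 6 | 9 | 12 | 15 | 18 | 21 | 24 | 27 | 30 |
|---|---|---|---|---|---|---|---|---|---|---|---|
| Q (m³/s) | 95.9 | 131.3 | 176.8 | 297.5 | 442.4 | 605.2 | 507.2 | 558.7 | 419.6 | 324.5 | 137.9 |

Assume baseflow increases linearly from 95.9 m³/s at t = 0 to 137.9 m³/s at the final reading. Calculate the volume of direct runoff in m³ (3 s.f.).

V ≈ 2.60 × 10^7 m³

Direct-runoff ordinates (Q − Q_b): 0.00, 31.20, 72.50, 189.00, 329.70, 488.30, 386.10, 433.40, 290.10, 190.80, 0.00 m³/s.
ΣQ_DR = 2411 m³/s.
With Δt = 3 h = 10800 s, V = ΣQ_DR · Δt = 2411 × 10800 = 2.60 × 10^7 m³.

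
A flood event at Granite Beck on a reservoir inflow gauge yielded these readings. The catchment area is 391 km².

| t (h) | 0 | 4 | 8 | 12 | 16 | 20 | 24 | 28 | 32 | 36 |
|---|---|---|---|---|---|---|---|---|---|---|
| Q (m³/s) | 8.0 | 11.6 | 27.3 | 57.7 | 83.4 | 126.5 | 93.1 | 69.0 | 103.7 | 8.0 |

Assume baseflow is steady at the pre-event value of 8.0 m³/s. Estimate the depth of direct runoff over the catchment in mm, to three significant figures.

d ≈ 18.7 mm

Direct runoff: 0.0, 3.6, 19.3, 49.7, 75.4, 118.5, 85.1, 61.0, 95.7, 0.0 m³/s; ΣQ_DR = 508.3 m³/s.
V = ΣQ_DR · Δt = 508.3 × 14400 s = 7.320 × 10^6 m³.
Over A = 391 km², depth = V / A = 18.7 mm.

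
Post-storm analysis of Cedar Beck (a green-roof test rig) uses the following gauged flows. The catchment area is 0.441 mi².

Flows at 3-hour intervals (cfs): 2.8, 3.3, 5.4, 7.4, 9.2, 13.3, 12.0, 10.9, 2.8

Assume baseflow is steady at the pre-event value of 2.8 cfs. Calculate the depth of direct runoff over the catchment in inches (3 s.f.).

d ≈ 0.442 in

Direct runoff: 0.0, 0.5, 2.6, 4.6, 6.4, 10.5, 9.2, 8.1, 0.0 cfs; ΣQ_DR = 41.90 cfs.
V = ΣQ_DR · Δt = 41.90 × 10800 s = 4.525 × 10^5 ft³.
Over A = 0.441 mi², depth = V / A = 0.442 in.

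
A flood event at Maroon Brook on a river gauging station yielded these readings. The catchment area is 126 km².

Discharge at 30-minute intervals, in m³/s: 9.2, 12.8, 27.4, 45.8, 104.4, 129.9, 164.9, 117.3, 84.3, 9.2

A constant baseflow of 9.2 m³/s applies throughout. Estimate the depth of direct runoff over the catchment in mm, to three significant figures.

Direct runoff: 0.0, 3.6, 18.2, 36.6, 95.2, 120.7, 155.7, 108.1, 75.1, 0.0 m³/s; ΣQ_DR = 613.2 m³/s.
V = ΣQ_DR · Δt = 613.2 × 1800 s = 1.104 × 10^6 m³.
Over A = 126 km², depth = V / A = 8.76 mm.

d ≈ 8.76 mm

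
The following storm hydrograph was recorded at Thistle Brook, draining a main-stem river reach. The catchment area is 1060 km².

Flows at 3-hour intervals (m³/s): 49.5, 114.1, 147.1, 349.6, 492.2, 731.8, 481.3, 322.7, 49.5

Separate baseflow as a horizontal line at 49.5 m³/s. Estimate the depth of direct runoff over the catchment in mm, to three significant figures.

Direct runoff: 0.0, 64.6, 97.6, 300.1, 442.7, 682.3, 431.8, 273.2, 0.0 m³/s; ΣQ_DR = 2292 m³/s.
V = ΣQ_DR · Δt = 2292 × 10800 s = 2.476 × 10^7 m³.
Over A = 1060 km², depth = V / A = 23.4 mm.

d ≈ 23.4 mm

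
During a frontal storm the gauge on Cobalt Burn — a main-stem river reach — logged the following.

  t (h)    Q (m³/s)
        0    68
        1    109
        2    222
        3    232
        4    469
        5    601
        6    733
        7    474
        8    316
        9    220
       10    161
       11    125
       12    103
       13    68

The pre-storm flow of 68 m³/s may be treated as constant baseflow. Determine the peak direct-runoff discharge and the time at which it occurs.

Q_p = 665.0 m³/s at t = 6 h

Subtracting baseflow gives direct-runoff ordinates: 0.0, 41.0, 154.0, 164.0, 401.0, 533.0, 665.0, 406.0, 248.0, 152.0, 93.0, 57.0, 35.0, 0.0 m³/s.
The maximum is 665.0 m³/s, occurring at the reading for t = 6 h.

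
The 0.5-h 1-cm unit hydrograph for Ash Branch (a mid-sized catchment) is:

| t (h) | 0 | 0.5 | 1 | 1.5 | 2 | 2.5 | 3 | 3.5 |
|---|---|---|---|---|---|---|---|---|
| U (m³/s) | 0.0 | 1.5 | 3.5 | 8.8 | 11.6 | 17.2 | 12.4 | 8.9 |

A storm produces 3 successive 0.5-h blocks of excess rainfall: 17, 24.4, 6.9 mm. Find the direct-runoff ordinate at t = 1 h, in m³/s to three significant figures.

Q ≈ 9.61 m³/s

By discrete convolution, Q_j = Σ (P_i / 10 mm) · U_{j−i}.
At t = 1 h (j=2): Q = (17/10)·3.5 + (24.4/10)·1.5 + (6.9/10)·0.0 = 9.61 m³/s.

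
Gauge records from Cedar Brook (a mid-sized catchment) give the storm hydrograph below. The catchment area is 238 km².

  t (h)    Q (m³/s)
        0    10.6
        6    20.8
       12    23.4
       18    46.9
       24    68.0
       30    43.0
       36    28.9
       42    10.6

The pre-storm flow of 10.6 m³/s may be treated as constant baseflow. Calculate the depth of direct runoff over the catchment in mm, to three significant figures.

d ≈ 15.2 mm

Direct runoff: 0.0, 10.2, 12.8, 36.3, 57.4, 32.4, 18.3, 0.0 m³/s; ΣQ_DR = 167.4 m³/s.
V = ΣQ_DR · Δt = 167.4 × 21600 s = 3.616 × 10^6 m³.
Over A = 238 km², depth = V / A = 15.2 mm.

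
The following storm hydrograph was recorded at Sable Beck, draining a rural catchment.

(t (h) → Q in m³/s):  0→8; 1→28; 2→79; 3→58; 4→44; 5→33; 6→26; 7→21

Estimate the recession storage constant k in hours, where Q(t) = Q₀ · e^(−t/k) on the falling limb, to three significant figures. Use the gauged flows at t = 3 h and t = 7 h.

On the falling limb, Q drops from 58 to 21 m³/s between t = 3 h and t = 7 h (Δt = 4 h).
k = −Δt / ln(Q₂/Q₁) = −4 / ln(21/58) = 3.94 h.

k ≈ 3.94 h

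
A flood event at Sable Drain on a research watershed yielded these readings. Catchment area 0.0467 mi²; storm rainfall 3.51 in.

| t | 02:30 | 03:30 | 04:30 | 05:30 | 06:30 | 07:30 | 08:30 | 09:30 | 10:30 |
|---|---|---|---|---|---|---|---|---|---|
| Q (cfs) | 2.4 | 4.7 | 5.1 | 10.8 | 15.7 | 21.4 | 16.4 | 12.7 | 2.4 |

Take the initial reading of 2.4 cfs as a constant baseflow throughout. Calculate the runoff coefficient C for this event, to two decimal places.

ΣQ_DR = 70.00 cfs; V = ΣQ_DR·Δt = 2.520 × 10^5 ft³.
Runoff depth d = V / A = 2.323 in.
C = d / P = 2.323 / 3.51 = 0.66.

C ≈ 0.66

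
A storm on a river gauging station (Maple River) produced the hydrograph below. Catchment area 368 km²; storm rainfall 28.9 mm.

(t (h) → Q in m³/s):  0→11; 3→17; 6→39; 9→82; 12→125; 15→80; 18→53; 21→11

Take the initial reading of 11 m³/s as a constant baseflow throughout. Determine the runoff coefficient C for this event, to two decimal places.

C ≈ 0.34

ΣQ_DR = 330.0 m³/s; V = ΣQ_DR·Δt = 3.564 × 10^6 m³.
Runoff depth d = V / A = 9.685 mm.
C = d / P = 9.685 / 28.9 = 0.34.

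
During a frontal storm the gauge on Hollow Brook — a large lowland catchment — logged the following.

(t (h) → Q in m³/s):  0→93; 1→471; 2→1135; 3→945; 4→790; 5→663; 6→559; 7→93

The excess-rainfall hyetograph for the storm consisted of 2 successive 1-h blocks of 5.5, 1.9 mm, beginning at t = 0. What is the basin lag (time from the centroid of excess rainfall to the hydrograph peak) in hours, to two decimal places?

Centroid of excess rainfall: t_c = Σ P_i·t̄_i / ΣP_i = 0.7568 h (block centres at 0.5, 1.5 h).
Hydrograph peak occurs at t = 2 h, so basin lag t_L = 2 − 0.7568 = 1.24 h.

t_L ≈ 1.24 h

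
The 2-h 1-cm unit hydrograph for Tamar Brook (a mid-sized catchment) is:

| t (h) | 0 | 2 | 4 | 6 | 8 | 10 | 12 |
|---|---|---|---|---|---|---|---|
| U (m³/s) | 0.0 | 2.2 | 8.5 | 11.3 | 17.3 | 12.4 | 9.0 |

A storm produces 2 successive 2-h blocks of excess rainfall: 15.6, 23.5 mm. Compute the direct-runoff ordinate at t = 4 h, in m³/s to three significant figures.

By discrete convolution, Q_j = Σ (P_i / 10 mm) · U_{j−i}.
At t = 4 h (j=2): Q = (15.6/10)·8.5 + (23.5/10)·2.2 = 18.4 m³/s.

Q ≈ 18.4 m³/s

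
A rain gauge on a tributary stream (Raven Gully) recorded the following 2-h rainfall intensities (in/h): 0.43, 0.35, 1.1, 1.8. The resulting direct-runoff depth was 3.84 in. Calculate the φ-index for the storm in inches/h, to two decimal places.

Only the 2 blocks with intensity above φ contribute runoff: 1.1, 1.8 in/h.
Σ(I−φ)·Δt = d  ⇒  (1.1+1.8 − 2φ)·2 = 3.84
φ = (2.900 − 3.84/2) / 2 = 0.49 in/h.

φ ≈ 0.49 in/h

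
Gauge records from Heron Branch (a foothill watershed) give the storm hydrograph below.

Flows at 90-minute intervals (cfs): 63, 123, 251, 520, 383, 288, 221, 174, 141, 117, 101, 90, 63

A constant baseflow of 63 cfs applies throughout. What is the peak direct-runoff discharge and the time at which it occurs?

Q_p = 457.0 cfs at t = 4.5 h

Subtracting baseflow gives direct-runoff ordinates: 0.0, 60.0, 188.0, 457.0, 320.0, 225.0, 158.0, 111.0, 78.0, 54.0, 38.0, 27.0, 0.0 cfs.
The maximum is 457.0 cfs, occurring at the reading for t = 4.5 h.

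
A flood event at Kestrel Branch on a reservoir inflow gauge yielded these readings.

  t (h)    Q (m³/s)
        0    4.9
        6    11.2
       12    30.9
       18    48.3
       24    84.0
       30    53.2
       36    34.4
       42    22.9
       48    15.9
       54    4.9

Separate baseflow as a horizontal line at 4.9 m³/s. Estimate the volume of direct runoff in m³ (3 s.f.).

Direct-runoff ordinates (Q − Q_b): 0.0, 6.3, 26.0, 43.4, 79.1, 48.3, 29.5, 18.0, 11.0, 0.0 m³/s.
ΣQ_DR = 261.6 m³/s.
With Δt = 6 h = 21600 s, V = ΣQ_DR · Δt = 261.6 × 21600 = 5.65 × 10^6 m³.

V ≈ 5.65 × 10^6 m³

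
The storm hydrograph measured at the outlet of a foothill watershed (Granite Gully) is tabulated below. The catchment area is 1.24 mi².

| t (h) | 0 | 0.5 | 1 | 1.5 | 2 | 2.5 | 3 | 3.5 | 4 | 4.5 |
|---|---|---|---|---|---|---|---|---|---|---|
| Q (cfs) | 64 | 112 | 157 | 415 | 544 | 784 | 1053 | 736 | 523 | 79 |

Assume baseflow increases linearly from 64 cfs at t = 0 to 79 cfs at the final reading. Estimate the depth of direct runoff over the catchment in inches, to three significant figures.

d ≈ 2.34 in

Direct runoff: 0.00, 46.33, 89.67, 346.00, 473.33, 711.67, 979.00, 660.33, 445.67, 0.00 cfs; ΣQ_DR = 3752 cfs.
V = ΣQ_DR · Δt = 3752 × 1800 s = 6.754 × 10^6 ft³.
Over A = 1.24 mi², depth = V / A = 2.34 in.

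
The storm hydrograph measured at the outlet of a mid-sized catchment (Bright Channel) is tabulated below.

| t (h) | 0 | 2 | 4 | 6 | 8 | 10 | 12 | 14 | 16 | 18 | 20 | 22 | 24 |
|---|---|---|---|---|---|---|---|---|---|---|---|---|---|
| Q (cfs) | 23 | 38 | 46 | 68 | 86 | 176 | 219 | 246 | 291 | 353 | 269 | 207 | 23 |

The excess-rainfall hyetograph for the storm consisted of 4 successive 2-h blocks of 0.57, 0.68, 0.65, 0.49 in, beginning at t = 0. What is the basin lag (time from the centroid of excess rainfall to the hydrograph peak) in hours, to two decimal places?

t_L ≈ 14.11 h

Centroid of excess rainfall: t_c = Σ P_i·t̄_i / ΣP_i = 3.8870 h (block centres at 1, 3, 5, 7 h).
Hydrograph peak occurs at t = 18 h, so basin lag t_L = 18 − 3.8870 = 14.11 h.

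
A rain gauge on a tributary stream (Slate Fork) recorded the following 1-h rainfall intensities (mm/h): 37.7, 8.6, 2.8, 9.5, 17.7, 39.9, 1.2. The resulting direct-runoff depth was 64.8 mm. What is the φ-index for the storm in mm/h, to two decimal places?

φ ≈ 10.17 mm/h

Only the 3 blocks with intensity above φ contribute runoff: 37.7, 17.7, 39.9 mm/h.
Σ(I−φ)·Δt = d  ⇒  (37.7+17.7+39.9 − 3φ)·1 = 64.8
φ = (95.30 − 64.8/1) / 3 = 10.17 mm/h.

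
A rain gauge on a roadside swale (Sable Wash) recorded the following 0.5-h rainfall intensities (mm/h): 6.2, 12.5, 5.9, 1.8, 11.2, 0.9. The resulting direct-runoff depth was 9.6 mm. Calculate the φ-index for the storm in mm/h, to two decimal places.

Only the 4 blocks with intensity above φ contribute runoff: 6.2, 12.5, 5.9, 11.2 mm/h.
Σ(I−φ)·Δt = d  ⇒  (6.2+12.5+5.9+11.2 − 4φ)·0.5 = 9.6
φ = (35.80 − 9.6/0.5) / 4 = 4.15 mm/h.

φ ≈ 4.15 mm/h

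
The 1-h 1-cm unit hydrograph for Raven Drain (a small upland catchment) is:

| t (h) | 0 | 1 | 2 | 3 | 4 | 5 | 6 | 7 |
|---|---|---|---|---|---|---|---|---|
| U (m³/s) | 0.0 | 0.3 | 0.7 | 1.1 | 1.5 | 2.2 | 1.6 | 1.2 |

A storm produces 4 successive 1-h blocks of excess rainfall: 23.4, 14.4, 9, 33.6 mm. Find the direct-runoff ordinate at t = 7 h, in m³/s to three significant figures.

Q ≈ 12.1 m³/s

By discrete convolution, Q_j = Σ (P_i / 10 mm) · U_{j−i}.
At t = 7 h (j=7): Q = (23.4/10)·1.2 + (14.4/10)·1.6 + (9/10)·2.2 + (33.6/10)·1.5 = 12.1 m³/s.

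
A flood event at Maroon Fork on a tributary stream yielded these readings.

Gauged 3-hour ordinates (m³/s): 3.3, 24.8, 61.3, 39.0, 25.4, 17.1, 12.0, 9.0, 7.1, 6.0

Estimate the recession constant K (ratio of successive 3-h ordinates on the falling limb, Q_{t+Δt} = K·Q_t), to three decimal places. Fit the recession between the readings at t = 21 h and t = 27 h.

Using the recession-limb readings at t = 21 h and t = 27 h: Q falls from 9.0 to 6.0 m³/s over 2 intervals.
K = (Q₂/Q₁)^(1/2) = (6.0/9.0)^(1/2) = 0.816.

K ≈ 0.816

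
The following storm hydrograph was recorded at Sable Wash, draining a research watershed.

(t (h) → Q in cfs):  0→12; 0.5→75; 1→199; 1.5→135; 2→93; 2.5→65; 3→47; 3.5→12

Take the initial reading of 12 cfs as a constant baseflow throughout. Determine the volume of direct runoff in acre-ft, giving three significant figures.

V ≈ 22.4 acre-ft

Direct-runoff ordinates (Q − Q_b): 0.0, 63.0, 187.0, 123.0, 81.0, 53.0, 35.0, 0.0 cfs.
ΣQ_DR = 542.0 cfs.
With Δt = 0.5 h = 1800 s, V = ΣQ_DR · Δt = 542.0 × 1800 = 9.76 × 10^5 ft³ = 22.4 acre-ft.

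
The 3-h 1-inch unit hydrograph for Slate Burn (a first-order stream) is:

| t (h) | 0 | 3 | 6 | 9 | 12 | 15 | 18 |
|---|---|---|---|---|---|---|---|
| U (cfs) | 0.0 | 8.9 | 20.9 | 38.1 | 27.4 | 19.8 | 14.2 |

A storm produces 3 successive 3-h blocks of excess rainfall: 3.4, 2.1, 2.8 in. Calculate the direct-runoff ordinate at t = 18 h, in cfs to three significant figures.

By discrete convolution, Q_j = Σ (P_i / 1 in) · U_{j−i}.
At t = 18 h (j=6): Q = (3.4/1)·14.2 + (2.1/1)·19.8 + (2.8/1)·27.4 = 167 cfs.

Q ≈ 167 cfs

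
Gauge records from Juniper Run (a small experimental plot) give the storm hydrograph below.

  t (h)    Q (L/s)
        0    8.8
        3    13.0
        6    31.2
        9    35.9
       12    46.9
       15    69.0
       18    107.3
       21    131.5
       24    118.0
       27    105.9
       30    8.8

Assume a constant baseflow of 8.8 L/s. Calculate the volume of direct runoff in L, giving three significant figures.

V ≈ 6.26 × 10^6 L

Direct-runoff ordinates (Q − Q_b): 0.0, 4.2, 22.4, 27.1, 38.1, 60.2, 98.5, 122.7, 109.2, 97.1, 0.0 L/s.
ΣQ_DR = 579.5 L/s.
With Δt = 3 h = 10800 s, V = ΣQ_DR · Δt = 579.5 × 10800 = 6.26 × 10^6 L.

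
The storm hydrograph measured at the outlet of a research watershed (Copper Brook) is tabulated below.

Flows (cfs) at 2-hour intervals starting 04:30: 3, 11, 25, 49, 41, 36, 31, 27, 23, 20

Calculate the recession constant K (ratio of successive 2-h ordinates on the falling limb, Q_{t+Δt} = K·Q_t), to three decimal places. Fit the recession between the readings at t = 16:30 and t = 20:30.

Using the recession-limb readings at t = 16:30 and t = 20:30: Q falls from 31 to 23 cfs over 2 intervals.
K = (Q₂/Q₁)^(1/2) = (23/31)^(1/2) = 0.861.

K ≈ 0.861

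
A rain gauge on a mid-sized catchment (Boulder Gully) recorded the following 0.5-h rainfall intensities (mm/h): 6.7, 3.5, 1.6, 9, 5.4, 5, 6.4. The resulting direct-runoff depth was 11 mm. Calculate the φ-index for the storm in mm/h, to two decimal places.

φ ≈ 2.33 mm/h

Only the 6 blocks with intensity above φ contribute runoff: 6.7, 3.5, 9, 5.4, 5, 6.4 mm/h.
Σ(I−φ)·Δt = d  ⇒  (6.7+3.5+9+5.4+5+6.4 − 6φ)·0.5 = 11
φ = (36.00 − 11/0.5) / 6 = 2.33 mm/h.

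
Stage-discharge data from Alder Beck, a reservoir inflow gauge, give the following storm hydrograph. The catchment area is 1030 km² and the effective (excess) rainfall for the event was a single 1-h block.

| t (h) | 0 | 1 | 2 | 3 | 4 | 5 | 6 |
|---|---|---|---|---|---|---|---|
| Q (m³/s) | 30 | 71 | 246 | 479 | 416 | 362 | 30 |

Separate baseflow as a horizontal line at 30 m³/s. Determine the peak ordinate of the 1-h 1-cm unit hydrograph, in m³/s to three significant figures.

U_p ≈ 902 m³/s

Direct runoff: 0.0, 41.0, 216.0, 449.0, 386.0, 332.0, 0.0 m³/s; ΣQ_DR = 1424 m³/s, peak = 449.0 m³/s.
Runoff depth d = ΣQ_DR·Δt / A = 1424 × 3600 / (1030 km²) = 4.977 mm.
The 1-cm UH is the DRH scaled by (10 mm)/d, so U_p = 449.0 × 10/4.977 = 902 m³/s.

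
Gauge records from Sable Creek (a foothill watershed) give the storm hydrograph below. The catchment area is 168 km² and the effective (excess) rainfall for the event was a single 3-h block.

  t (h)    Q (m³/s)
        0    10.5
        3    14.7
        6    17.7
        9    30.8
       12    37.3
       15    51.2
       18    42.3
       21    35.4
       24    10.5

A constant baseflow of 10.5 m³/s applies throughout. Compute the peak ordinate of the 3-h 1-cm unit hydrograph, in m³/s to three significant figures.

U_p ≈ 40.6 m³/s

Direct runoff: 0.0, 4.2, 7.2, 20.3, 26.8, 40.7, 31.8, 24.9, 0.0 m³/s; ΣQ_DR = 155.9 m³/s, peak = 40.7 m³/s.
Runoff depth d = ΣQ_DR·Δt / A = 155.9 × 10800 / (168 km²) = 10.02 mm.
The 1-cm UH is the DRH scaled by (10 mm)/d, so U_p = 40.7 × 10/10.02 = 40.6 m³/s.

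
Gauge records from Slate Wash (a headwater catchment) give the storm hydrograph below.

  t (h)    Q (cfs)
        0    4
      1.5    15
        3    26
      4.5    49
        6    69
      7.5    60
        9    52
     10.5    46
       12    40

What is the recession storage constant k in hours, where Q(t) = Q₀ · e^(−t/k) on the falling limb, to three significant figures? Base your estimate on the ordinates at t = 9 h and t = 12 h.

On the falling limb, Q drops from 52 to 40 cfs between t = 9 h and t = 12 h (Δt = 3 h).
k = −Δt / ln(Q₂/Q₁) = −3 / ln(40/52) = 11.4 h.

k ≈ 11.4 h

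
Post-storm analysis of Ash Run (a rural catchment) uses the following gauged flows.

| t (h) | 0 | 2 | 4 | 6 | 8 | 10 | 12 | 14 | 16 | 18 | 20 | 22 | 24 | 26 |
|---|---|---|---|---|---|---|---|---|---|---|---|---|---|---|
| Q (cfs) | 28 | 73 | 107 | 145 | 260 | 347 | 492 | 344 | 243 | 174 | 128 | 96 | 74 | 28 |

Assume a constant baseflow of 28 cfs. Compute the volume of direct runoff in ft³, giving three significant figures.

Direct-runoff ordinates (Q − Q_b): 0.0, 45.0, 79.0, 117.0, 232.0, 319.0, 464.0, 316.0, 215.0, 146.0, 100.0, 68.0, 46.0, 0.0 cfs.
ΣQ_DR = 2147 cfs.
With Δt = 2 h = 7200 s, V = ΣQ_DR · Δt = 2147 × 7200 = 1.55 × 10^7 ft³.

V ≈ 1.55 × 10^7 ft³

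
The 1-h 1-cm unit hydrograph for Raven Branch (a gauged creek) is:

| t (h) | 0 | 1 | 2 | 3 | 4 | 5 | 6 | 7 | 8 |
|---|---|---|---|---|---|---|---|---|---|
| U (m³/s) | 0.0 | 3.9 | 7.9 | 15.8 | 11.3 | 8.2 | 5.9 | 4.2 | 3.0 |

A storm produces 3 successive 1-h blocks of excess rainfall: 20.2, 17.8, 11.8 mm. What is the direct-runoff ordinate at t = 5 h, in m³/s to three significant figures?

Q ≈ 55.3 m³/s

By discrete convolution, Q_j = Σ (P_i / 10 mm) · U_{j−i}.
At t = 5 h (j=5): Q = (20.2/10)·8.2 + (17.8/10)·11.3 + (11.8/10)·15.8 = 55.3 m³/s.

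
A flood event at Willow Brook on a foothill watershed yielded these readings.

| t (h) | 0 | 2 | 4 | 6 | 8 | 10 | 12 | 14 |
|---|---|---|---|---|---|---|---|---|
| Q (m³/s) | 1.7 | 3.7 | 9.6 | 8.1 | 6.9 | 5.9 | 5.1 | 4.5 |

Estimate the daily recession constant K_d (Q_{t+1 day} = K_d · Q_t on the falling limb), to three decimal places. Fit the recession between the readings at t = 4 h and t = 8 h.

K_d ≈ 0.138

Between t = 4 h and t = 8 h the flow falls from 9.6 to 6.9 m³/s over 2×2 h = 4 h.
Per-interval ratio K = (6.9/9.6)^(1/2) = 0.8478; K_d = K^(24/2) = 0.138.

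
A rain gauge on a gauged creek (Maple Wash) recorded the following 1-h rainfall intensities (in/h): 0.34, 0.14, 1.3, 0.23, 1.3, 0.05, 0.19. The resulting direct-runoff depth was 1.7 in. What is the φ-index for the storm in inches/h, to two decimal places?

Only the 2 blocks with intensity above φ contribute runoff: 1.3, 1.3 in/h.
Σ(I−φ)·Δt = d  ⇒  (1.3+1.3 − 2φ)·1 = 1.7
φ = (2.600 − 1.7/1) / 2 = 0.45 in/h.

φ ≈ 0.45 in/h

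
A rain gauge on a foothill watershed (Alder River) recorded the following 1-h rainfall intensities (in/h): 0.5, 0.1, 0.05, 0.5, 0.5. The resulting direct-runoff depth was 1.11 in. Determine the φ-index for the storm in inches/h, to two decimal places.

Only the 3 blocks with intensity above φ contribute runoff: 0.5, 0.5, 0.5 in/h.
Σ(I−φ)·Δt = d  ⇒  (0.5+0.5+0.5 − 3φ)·1 = 1.11
φ = (1.500 − 1.11/1) / 3 = 0.13 in/h.

φ ≈ 0.13 in/h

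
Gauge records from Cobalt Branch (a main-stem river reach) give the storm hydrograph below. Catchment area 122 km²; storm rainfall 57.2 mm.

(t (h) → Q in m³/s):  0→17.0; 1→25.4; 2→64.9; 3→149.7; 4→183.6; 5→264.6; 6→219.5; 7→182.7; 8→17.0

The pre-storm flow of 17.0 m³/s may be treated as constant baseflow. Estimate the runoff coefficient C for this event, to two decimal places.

C ≈ 0.50

ΣQ_DR = 971.4 m³/s; V = ΣQ_DR·Δt = 3.497 × 10^6 m³.
Runoff depth d = V / A = 28.66 mm.
C = d / P = 28.66 / 57.2 = 0.50.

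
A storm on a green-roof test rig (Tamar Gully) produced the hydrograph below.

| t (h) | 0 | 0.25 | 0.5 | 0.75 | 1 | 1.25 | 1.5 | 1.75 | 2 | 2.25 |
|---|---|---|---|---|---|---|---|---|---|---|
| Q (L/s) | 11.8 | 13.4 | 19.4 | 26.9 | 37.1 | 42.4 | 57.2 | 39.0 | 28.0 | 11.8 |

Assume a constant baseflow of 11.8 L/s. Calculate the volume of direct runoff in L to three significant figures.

Direct-runoff ordinates (Q − Q_b): 0.0, 1.6, 7.6, 15.1, 25.3, 30.6, 45.4, 27.2, 16.2, 0.0 L/s.
ΣQ_DR = 169.0 L/s.
With Δt = 0.25 h = 900 s, V = ΣQ_DR · Δt = 169.0 × 900 = 1.52 × 10^5 L.

V ≈ 1.52 × 10^5 L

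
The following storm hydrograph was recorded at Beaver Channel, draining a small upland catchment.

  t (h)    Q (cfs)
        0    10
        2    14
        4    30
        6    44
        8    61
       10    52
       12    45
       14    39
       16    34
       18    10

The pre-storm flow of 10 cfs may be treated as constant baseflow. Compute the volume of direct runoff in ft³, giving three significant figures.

V ≈ 1.72 × 10^6 ft³

Direct-runoff ordinates (Q − Q_b): 0.0, 4.0, 20.0, 34.0, 51.0, 42.0, 35.0, 29.0, 24.0, 0.0 cfs.
ΣQ_DR = 239.0 cfs.
With Δt = 2 h = 7200 s, V = ΣQ_DR · Δt = 239.0 × 7200 = 1.72 × 10^6 ft³.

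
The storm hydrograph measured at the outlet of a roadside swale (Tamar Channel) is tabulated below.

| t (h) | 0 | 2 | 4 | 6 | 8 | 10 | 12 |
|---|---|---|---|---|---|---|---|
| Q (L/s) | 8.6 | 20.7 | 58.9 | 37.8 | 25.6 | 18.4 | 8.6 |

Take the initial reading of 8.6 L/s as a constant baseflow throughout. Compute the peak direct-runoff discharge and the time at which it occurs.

Subtracting baseflow gives direct-runoff ordinates: 0.0, 12.1, 50.3, 29.2, 17.0, 9.8, 0.0 L/s.
The maximum is 50.3 L/s, occurring at the reading for t = 4 h.

Q_p = 50.3 L/s at t = 4 h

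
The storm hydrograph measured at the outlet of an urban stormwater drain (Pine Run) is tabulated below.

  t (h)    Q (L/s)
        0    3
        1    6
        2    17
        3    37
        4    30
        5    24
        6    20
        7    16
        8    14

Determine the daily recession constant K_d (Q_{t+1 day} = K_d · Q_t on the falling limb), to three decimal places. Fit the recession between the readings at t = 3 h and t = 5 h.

K_d ≈ 0.006

Between t = 3 h and t = 5 h the flow falls from 37 to 24 L/s over 2×1 h = 2 h.
Per-interval ratio K = (24/37)^(1/2) = 0.8054; K_d = K^(24/1) = 0.006.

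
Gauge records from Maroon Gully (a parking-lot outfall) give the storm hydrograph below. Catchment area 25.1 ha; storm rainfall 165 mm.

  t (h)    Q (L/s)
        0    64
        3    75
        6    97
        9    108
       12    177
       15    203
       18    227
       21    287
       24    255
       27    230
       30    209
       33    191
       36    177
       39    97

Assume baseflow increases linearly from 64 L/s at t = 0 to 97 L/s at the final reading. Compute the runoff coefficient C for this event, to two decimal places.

C ≈ 0.33

ΣQ_DR = 1270 L/s; V = ΣQ_DR·Δt = 1.372 × 10^7 L.
Runoff depth d = V / A = 54.65 mm.
C = d / P = 54.65 / 165 = 0.33.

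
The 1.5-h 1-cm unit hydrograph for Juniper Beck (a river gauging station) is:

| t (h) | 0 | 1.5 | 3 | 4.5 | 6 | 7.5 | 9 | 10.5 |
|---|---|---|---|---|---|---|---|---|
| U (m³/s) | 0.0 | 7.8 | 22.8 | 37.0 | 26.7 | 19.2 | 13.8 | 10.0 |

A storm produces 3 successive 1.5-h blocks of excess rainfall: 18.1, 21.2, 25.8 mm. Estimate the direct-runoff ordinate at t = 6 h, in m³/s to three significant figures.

By discrete convolution, Q_j = Σ (P_i / 10 mm) · U_{j−i}.
At t = 6 h (j=4): Q = (18.1/10)·26.7 + (21.2/10)·37.0 + (25.8/10)·22.8 = 186 m³/s.

Q ≈ 186 m³/s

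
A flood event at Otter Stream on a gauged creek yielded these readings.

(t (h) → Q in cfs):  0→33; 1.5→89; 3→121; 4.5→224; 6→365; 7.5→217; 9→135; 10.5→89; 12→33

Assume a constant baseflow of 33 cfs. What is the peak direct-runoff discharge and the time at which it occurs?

Q_p = 332.0 cfs at t = 6 h

Subtracting baseflow gives direct-runoff ordinates: 0.0, 56.0, 88.0, 191.0, 332.0, 184.0, 102.0, 56.0, 0.0 cfs.
The maximum is 332.0 cfs, occurring at the reading for t = 6 h.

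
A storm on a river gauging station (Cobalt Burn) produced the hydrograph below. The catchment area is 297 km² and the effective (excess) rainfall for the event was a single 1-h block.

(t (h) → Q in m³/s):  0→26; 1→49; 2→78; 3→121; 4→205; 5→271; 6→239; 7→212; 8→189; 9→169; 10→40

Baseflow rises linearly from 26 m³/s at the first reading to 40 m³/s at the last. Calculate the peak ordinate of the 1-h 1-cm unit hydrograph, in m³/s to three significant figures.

Direct runoff: 0.00, 21.60, 49.20, 90.80, 173.40, 238.00, 204.60, 176.20, 151.80, 130.40, 0.00 m³/s; ΣQ_DR = 1236 m³/s, peak = 238.00 m³/s.
Runoff depth d = ΣQ_DR·Δt / A = 1236 × 3600 / (297 km²) = 14.98 mm.
The 1-cm UH is the DRH scaled by (10 mm)/d, so U_p = 238.00 × 10/14.98 = 159 m³/s.

U_p ≈ 159 m³/s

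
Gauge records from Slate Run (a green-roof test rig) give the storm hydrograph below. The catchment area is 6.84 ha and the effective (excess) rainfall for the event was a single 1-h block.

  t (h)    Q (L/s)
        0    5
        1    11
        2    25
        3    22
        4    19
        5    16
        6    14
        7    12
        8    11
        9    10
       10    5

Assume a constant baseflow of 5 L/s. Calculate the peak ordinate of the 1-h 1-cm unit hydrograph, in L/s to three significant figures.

Direct runoff: 0.0, 6.0, 20.0, 17.0, 14.0, 11.0, 9.0, 7.0, 6.0, 5.0, 0.0 L/s; ΣQ_DR = 95.00 L/s, peak = 20.0 L/s.
Runoff depth d = ΣQ_DR·Δt / A = 95.00 × 3600 / (6.84 ha) = 5.000 mm.
The 1-cm UH is the DRH scaled by (10 mm)/d, so U_p = 20.0 × 10/5.000 = 40.0 L/s.

U_p ≈ 40.0 L/s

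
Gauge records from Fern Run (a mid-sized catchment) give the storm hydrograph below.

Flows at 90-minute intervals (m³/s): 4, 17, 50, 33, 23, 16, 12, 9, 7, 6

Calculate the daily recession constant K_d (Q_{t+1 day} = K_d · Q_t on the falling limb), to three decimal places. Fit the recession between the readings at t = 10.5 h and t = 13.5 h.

Between t = 10.5 h and t = 13.5 h the flow falls from 9 to 6 m³/s over 2×1.5 h = 3 h.
Per-interval ratio K = (6/9)^(1/2) = 0.8165; K_d = K^(24/1.5) = 0.039.

K_d ≈ 0.039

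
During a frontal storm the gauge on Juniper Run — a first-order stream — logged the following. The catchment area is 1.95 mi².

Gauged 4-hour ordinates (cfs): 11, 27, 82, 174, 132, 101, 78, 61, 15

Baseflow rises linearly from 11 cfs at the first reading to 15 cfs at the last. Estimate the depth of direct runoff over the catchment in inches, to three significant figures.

d ≈ 1.79 in

Direct runoff: 0.00, 15.50, 70.00, 161.50, 119.00, 87.50, 64.00, 46.50, 0.00 cfs; ΣQ_DR = 564.0 cfs.
V = ΣQ_DR · Δt = 564.0 × 14400 s = 8.122 × 10^6 ft³.
Over A = 1.95 mi², depth = V / A = 1.79 in.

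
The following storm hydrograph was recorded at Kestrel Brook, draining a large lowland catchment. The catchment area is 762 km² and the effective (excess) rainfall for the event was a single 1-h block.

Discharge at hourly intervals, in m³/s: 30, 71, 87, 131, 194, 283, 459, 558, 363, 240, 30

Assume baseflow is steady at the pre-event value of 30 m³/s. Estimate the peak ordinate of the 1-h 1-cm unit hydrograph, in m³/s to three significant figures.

U_p ≈ 528 m³/s

Direct runoff: 0.0, 41.0, 57.0, 101.0, 164.0, 253.0, 429.0, 528.0, 333.0, 210.0, 0.0 m³/s; ΣQ_DR = 2116 m³/s, peak = 528.0 m³/s.
Runoff depth d = ΣQ_DR·Δt / A = 2116 × 3600 / (762 km²) = 9.997 mm.
The 1-cm UH is the DRH scaled by (10 mm)/d, so U_p = 528.0 × 10/9.997 = 528 m³/s.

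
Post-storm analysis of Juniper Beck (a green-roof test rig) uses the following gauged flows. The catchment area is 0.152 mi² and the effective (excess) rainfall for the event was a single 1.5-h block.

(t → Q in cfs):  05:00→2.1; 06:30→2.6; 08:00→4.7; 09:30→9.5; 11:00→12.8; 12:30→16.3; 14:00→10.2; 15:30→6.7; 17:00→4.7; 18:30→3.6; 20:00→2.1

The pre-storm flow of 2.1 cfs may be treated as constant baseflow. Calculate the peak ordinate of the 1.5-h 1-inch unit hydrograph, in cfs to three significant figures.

Direct runoff: 0.0, 0.5, 2.6, 7.4, 10.7, 14.2, 8.1, 4.6, 2.6, 1.5, 0.0 cfs; ΣQ_DR = 52.20 cfs, peak = 14.2 cfs.
Runoff depth d = ΣQ_DR·Δt / A = 52.20 × 5400 / (0.152 mi²) = 0.7982 in.
The 1-inch UH is the DRH scaled by (1 in)/d, so U_p = 14.2 × 1/0.7982 = 17.8 cfs.

U_p ≈ 17.8 cfs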